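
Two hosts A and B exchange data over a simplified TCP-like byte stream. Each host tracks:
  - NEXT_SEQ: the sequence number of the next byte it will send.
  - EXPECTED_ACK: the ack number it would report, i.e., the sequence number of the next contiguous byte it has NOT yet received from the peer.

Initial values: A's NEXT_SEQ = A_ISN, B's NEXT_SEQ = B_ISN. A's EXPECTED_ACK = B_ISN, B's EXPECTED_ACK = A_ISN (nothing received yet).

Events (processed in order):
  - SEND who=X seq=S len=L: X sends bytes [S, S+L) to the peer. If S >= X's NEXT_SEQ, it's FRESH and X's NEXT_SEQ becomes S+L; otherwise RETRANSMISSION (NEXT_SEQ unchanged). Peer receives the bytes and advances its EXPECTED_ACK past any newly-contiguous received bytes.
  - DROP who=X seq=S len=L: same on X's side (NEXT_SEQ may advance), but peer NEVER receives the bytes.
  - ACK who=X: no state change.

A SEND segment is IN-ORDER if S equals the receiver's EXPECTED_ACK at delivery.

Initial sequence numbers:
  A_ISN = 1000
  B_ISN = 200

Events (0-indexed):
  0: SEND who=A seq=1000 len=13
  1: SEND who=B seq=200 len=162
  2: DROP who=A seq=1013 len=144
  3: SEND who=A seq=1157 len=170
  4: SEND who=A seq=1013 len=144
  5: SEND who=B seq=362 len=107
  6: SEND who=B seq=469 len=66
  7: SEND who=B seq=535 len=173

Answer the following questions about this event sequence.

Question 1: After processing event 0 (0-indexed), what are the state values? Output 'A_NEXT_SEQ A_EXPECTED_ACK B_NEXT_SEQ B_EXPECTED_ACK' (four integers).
After event 0: A_seq=1013 A_ack=200 B_seq=200 B_ack=1013

1013 200 200 1013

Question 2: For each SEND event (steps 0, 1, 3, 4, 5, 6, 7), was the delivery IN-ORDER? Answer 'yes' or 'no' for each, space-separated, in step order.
Step 0: SEND seq=1000 -> in-order
Step 1: SEND seq=200 -> in-order
Step 3: SEND seq=1157 -> out-of-order
Step 4: SEND seq=1013 -> in-order
Step 5: SEND seq=362 -> in-order
Step 6: SEND seq=469 -> in-order
Step 7: SEND seq=535 -> in-order

Answer: yes yes no yes yes yes yes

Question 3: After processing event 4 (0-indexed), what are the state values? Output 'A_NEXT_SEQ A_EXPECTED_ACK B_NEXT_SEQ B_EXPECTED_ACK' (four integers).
After event 0: A_seq=1013 A_ack=200 B_seq=200 B_ack=1013
After event 1: A_seq=1013 A_ack=362 B_seq=362 B_ack=1013
After event 2: A_seq=1157 A_ack=362 B_seq=362 B_ack=1013
After event 3: A_seq=1327 A_ack=362 B_seq=362 B_ack=1013
After event 4: A_seq=1327 A_ack=362 B_seq=362 B_ack=1327

1327 362 362 1327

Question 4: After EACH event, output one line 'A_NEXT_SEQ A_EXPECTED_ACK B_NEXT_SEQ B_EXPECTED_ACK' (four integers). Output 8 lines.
1013 200 200 1013
1013 362 362 1013
1157 362 362 1013
1327 362 362 1013
1327 362 362 1327
1327 469 469 1327
1327 535 535 1327
1327 708 708 1327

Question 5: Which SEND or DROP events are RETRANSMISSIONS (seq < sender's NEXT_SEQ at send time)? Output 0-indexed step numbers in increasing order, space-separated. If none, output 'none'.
Answer: 4

Derivation:
Step 0: SEND seq=1000 -> fresh
Step 1: SEND seq=200 -> fresh
Step 2: DROP seq=1013 -> fresh
Step 3: SEND seq=1157 -> fresh
Step 4: SEND seq=1013 -> retransmit
Step 5: SEND seq=362 -> fresh
Step 6: SEND seq=469 -> fresh
Step 7: SEND seq=535 -> fresh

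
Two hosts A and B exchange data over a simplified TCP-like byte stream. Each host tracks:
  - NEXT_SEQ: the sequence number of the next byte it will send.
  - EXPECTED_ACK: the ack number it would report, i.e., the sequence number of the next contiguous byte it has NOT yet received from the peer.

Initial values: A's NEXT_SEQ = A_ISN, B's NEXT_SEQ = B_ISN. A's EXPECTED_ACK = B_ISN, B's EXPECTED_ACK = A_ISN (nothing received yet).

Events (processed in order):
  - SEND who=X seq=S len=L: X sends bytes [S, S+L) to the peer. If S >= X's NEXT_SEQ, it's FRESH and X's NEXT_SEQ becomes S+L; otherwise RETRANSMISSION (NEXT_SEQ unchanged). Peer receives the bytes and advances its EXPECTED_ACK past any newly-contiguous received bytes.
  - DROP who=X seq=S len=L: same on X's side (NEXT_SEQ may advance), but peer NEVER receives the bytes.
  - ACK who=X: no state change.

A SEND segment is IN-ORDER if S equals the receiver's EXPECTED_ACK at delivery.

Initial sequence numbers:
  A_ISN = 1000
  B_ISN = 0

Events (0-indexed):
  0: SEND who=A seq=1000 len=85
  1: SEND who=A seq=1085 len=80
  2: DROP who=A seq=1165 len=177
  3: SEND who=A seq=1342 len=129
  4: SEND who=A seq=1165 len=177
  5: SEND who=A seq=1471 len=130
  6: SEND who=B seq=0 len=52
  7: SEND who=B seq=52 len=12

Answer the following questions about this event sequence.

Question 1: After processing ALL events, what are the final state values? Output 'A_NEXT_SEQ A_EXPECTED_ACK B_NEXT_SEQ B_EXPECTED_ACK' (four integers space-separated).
After event 0: A_seq=1085 A_ack=0 B_seq=0 B_ack=1085
After event 1: A_seq=1165 A_ack=0 B_seq=0 B_ack=1165
After event 2: A_seq=1342 A_ack=0 B_seq=0 B_ack=1165
After event 3: A_seq=1471 A_ack=0 B_seq=0 B_ack=1165
After event 4: A_seq=1471 A_ack=0 B_seq=0 B_ack=1471
After event 5: A_seq=1601 A_ack=0 B_seq=0 B_ack=1601
After event 6: A_seq=1601 A_ack=52 B_seq=52 B_ack=1601
After event 7: A_seq=1601 A_ack=64 B_seq=64 B_ack=1601

Answer: 1601 64 64 1601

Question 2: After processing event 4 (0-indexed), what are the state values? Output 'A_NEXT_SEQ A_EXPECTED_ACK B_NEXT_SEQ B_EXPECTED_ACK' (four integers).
After event 0: A_seq=1085 A_ack=0 B_seq=0 B_ack=1085
After event 1: A_seq=1165 A_ack=0 B_seq=0 B_ack=1165
After event 2: A_seq=1342 A_ack=0 B_seq=0 B_ack=1165
After event 3: A_seq=1471 A_ack=0 B_seq=0 B_ack=1165
After event 4: A_seq=1471 A_ack=0 B_seq=0 B_ack=1471

1471 0 0 1471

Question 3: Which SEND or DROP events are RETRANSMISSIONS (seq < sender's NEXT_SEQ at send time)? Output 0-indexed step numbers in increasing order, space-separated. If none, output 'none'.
Step 0: SEND seq=1000 -> fresh
Step 1: SEND seq=1085 -> fresh
Step 2: DROP seq=1165 -> fresh
Step 3: SEND seq=1342 -> fresh
Step 4: SEND seq=1165 -> retransmit
Step 5: SEND seq=1471 -> fresh
Step 6: SEND seq=0 -> fresh
Step 7: SEND seq=52 -> fresh

Answer: 4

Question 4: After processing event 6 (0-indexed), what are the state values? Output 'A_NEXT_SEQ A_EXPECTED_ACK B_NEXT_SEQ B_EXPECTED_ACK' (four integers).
After event 0: A_seq=1085 A_ack=0 B_seq=0 B_ack=1085
After event 1: A_seq=1165 A_ack=0 B_seq=0 B_ack=1165
After event 2: A_seq=1342 A_ack=0 B_seq=0 B_ack=1165
After event 3: A_seq=1471 A_ack=0 B_seq=0 B_ack=1165
After event 4: A_seq=1471 A_ack=0 B_seq=0 B_ack=1471
After event 5: A_seq=1601 A_ack=0 B_seq=0 B_ack=1601
After event 6: A_seq=1601 A_ack=52 B_seq=52 B_ack=1601

1601 52 52 1601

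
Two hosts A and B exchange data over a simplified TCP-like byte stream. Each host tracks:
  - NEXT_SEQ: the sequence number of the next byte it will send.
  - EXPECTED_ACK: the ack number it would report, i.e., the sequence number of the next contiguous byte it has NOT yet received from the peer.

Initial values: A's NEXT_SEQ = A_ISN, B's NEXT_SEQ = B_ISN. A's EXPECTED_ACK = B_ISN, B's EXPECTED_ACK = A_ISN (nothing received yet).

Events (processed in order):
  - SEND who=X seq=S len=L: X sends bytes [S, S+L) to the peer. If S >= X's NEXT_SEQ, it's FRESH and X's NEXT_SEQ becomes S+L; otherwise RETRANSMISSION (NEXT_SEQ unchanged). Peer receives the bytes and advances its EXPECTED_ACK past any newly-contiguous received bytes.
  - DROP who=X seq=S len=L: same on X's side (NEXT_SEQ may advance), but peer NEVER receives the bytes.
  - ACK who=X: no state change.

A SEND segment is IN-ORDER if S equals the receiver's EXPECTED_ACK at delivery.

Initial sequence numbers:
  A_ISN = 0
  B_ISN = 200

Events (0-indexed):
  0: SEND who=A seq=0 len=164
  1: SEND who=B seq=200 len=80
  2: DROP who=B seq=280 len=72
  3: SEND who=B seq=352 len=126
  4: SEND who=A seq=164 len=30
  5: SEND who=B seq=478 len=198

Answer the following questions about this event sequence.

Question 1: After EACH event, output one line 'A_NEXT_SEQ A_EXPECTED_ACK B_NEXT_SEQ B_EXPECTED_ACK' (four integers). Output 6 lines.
164 200 200 164
164 280 280 164
164 280 352 164
164 280 478 164
194 280 478 194
194 280 676 194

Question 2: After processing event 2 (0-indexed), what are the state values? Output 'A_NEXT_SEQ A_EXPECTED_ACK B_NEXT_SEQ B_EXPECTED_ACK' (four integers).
After event 0: A_seq=164 A_ack=200 B_seq=200 B_ack=164
After event 1: A_seq=164 A_ack=280 B_seq=280 B_ack=164
After event 2: A_seq=164 A_ack=280 B_seq=352 B_ack=164

164 280 352 164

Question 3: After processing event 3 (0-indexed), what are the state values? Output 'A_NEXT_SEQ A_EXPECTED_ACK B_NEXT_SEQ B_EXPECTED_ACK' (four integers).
After event 0: A_seq=164 A_ack=200 B_seq=200 B_ack=164
After event 1: A_seq=164 A_ack=280 B_seq=280 B_ack=164
After event 2: A_seq=164 A_ack=280 B_seq=352 B_ack=164
After event 3: A_seq=164 A_ack=280 B_seq=478 B_ack=164

164 280 478 164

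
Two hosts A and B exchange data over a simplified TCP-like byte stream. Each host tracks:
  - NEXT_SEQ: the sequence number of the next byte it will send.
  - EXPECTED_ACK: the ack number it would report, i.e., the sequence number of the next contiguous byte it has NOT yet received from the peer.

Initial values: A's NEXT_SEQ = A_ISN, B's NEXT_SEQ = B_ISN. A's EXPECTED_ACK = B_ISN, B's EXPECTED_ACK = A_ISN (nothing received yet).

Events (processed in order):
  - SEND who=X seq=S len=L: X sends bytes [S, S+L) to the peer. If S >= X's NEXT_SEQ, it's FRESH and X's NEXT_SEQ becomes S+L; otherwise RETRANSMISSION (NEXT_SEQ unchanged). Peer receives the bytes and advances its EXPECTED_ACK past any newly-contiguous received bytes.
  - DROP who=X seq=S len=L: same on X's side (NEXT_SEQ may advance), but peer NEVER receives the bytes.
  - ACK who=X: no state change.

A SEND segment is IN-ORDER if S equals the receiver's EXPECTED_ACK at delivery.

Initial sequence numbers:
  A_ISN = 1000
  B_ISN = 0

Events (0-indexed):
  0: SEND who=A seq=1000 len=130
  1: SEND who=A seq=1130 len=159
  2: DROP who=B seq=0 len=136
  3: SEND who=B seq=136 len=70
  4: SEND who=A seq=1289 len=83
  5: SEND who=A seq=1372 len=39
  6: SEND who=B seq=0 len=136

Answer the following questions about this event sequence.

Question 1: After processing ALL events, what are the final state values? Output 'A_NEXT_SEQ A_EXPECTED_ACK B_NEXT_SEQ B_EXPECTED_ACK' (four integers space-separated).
Answer: 1411 206 206 1411

Derivation:
After event 0: A_seq=1130 A_ack=0 B_seq=0 B_ack=1130
After event 1: A_seq=1289 A_ack=0 B_seq=0 B_ack=1289
After event 2: A_seq=1289 A_ack=0 B_seq=136 B_ack=1289
After event 3: A_seq=1289 A_ack=0 B_seq=206 B_ack=1289
After event 4: A_seq=1372 A_ack=0 B_seq=206 B_ack=1372
After event 5: A_seq=1411 A_ack=0 B_seq=206 B_ack=1411
After event 6: A_seq=1411 A_ack=206 B_seq=206 B_ack=1411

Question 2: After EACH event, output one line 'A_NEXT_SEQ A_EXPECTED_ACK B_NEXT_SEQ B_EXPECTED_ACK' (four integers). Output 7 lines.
1130 0 0 1130
1289 0 0 1289
1289 0 136 1289
1289 0 206 1289
1372 0 206 1372
1411 0 206 1411
1411 206 206 1411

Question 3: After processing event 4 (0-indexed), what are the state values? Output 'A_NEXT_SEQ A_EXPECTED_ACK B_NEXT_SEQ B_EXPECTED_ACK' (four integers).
After event 0: A_seq=1130 A_ack=0 B_seq=0 B_ack=1130
After event 1: A_seq=1289 A_ack=0 B_seq=0 B_ack=1289
After event 2: A_seq=1289 A_ack=0 B_seq=136 B_ack=1289
After event 3: A_seq=1289 A_ack=0 B_seq=206 B_ack=1289
After event 4: A_seq=1372 A_ack=0 B_seq=206 B_ack=1372

1372 0 206 1372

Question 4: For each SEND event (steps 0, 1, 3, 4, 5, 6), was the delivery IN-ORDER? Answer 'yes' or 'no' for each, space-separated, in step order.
Answer: yes yes no yes yes yes

Derivation:
Step 0: SEND seq=1000 -> in-order
Step 1: SEND seq=1130 -> in-order
Step 3: SEND seq=136 -> out-of-order
Step 4: SEND seq=1289 -> in-order
Step 5: SEND seq=1372 -> in-order
Step 6: SEND seq=0 -> in-order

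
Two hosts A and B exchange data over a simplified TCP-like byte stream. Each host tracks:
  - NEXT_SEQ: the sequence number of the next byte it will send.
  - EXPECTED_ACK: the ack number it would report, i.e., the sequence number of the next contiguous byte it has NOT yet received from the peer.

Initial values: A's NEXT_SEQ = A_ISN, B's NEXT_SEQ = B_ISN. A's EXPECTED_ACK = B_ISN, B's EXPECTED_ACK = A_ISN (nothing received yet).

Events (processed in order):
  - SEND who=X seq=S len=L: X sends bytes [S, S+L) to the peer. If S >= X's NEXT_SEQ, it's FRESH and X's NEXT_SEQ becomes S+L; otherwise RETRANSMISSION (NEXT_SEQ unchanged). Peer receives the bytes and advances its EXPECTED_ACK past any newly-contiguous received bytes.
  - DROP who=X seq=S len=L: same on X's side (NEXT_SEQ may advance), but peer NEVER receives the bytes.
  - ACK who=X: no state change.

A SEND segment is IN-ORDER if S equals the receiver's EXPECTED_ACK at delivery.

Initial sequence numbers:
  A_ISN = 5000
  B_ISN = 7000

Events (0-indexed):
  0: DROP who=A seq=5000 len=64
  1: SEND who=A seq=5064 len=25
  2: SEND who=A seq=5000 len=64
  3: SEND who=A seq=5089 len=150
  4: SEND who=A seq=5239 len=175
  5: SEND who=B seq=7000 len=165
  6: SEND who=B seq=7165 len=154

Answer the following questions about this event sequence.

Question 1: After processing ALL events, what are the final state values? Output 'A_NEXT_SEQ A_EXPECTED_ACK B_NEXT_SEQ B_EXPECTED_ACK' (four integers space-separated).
Answer: 5414 7319 7319 5414

Derivation:
After event 0: A_seq=5064 A_ack=7000 B_seq=7000 B_ack=5000
After event 1: A_seq=5089 A_ack=7000 B_seq=7000 B_ack=5000
After event 2: A_seq=5089 A_ack=7000 B_seq=7000 B_ack=5089
After event 3: A_seq=5239 A_ack=7000 B_seq=7000 B_ack=5239
After event 4: A_seq=5414 A_ack=7000 B_seq=7000 B_ack=5414
After event 5: A_seq=5414 A_ack=7165 B_seq=7165 B_ack=5414
After event 6: A_seq=5414 A_ack=7319 B_seq=7319 B_ack=5414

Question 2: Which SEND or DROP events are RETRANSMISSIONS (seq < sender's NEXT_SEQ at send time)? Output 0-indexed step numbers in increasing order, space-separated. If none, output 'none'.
Step 0: DROP seq=5000 -> fresh
Step 1: SEND seq=5064 -> fresh
Step 2: SEND seq=5000 -> retransmit
Step 3: SEND seq=5089 -> fresh
Step 4: SEND seq=5239 -> fresh
Step 5: SEND seq=7000 -> fresh
Step 6: SEND seq=7165 -> fresh

Answer: 2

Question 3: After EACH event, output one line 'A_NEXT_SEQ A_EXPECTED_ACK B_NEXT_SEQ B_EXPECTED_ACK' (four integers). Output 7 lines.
5064 7000 7000 5000
5089 7000 7000 5000
5089 7000 7000 5089
5239 7000 7000 5239
5414 7000 7000 5414
5414 7165 7165 5414
5414 7319 7319 5414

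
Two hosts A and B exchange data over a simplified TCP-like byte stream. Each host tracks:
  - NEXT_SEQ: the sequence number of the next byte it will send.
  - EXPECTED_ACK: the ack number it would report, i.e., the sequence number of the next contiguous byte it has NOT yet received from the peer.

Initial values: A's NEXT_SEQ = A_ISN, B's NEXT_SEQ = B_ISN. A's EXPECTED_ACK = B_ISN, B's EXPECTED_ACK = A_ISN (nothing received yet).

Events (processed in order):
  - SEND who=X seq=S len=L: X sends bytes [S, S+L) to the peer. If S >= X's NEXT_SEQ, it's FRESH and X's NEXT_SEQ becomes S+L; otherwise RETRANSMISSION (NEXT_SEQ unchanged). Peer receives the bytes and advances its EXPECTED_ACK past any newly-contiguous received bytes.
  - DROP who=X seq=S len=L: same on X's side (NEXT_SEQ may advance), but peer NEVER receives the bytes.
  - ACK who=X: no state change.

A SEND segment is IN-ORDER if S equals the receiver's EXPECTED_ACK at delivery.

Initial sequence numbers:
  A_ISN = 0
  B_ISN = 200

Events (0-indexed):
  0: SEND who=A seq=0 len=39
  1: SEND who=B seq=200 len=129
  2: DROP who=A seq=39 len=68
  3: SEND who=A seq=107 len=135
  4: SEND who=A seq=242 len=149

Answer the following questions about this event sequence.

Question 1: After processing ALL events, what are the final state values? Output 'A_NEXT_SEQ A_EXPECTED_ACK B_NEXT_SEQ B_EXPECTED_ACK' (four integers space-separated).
Answer: 391 329 329 39

Derivation:
After event 0: A_seq=39 A_ack=200 B_seq=200 B_ack=39
After event 1: A_seq=39 A_ack=329 B_seq=329 B_ack=39
After event 2: A_seq=107 A_ack=329 B_seq=329 B_ack=39
After event 3: A_seq=242 A_ack=329 B_seq=329 B_ack=39
After event 4: A_seq=391 A_ack=329 B_seq=329 B_ack=39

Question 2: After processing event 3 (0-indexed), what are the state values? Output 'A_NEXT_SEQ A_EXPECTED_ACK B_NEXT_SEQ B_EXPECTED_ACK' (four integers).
After event 0: A_seq=39 A_ack=200 B_seq=200 B_ack=39
After event 1: A_seq=39 A_ack=329 B_seq=329 B_ack=39
After event 2: A_seq=107 A_ack=329 B_seq=329 B_ack=39
After event 3: A_seq=242 A_ack=329 B_seq=329 B_ack=39

242 329 329 39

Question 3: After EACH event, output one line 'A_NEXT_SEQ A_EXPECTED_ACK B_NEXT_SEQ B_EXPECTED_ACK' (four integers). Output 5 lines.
39 200 200 39
39 329 329 39
107 329 329 39
242 329 329 39
391 329 329 39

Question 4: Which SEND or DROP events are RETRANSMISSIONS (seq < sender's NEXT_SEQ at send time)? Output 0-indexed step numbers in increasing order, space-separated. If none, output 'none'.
Answer: none

Derivation:
Step 0: SEND seq=0 -> fresh
Step 1: SEND seq=200 -> fresh
Step 2: DROP seq=39 -> fresh
Step 3: SEND seq=107 -> fresh
Step 4: SEND seq=242 -> fresh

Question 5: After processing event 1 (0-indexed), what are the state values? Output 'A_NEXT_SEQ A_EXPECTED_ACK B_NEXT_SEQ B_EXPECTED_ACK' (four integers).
After event 0: A_seq=39 A_ack=200 B_seq=200 B_ack=39
After event 1: A_seq=39 A_ack=329 B_seq=329 B_ack=39

39 329 329 39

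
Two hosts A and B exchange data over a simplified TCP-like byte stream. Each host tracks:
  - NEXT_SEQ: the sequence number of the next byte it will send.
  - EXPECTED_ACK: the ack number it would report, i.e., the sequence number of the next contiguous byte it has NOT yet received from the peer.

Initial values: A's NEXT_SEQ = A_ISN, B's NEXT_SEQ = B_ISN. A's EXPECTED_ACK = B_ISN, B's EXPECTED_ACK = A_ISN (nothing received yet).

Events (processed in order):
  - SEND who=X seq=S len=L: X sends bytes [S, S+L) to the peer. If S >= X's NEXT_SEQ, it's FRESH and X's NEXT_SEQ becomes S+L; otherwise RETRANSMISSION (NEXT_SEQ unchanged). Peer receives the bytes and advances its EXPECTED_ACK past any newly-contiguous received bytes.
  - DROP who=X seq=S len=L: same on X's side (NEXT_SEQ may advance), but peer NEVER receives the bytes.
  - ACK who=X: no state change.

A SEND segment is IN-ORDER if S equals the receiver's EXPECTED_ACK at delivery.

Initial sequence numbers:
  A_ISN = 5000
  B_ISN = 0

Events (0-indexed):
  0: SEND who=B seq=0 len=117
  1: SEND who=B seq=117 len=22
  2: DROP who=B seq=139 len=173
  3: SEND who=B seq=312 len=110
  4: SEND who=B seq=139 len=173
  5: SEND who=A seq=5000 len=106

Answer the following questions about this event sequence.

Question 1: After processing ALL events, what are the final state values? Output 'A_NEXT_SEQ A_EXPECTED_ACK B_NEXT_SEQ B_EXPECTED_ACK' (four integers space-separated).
After event 0: A_seq=5000 A_ack=117 B_seq=117 B_ack=5000
After event 1: A_seq=5000 A_ack=139 B_seq=139 B_ack=5000
After event 2: A_seq=5000 A_ack=139 B_seq=312 B_ack=5000
After event 3: A_seq=5000 A_ack=139 B_seq=422 B_ack=5000
After event 4: A_seq=5000 A_ack=422 B_seq=422 B_ack=5000
After event 5: A_seq=5106 A_ack=422 B_seq=422 B_ack=5106

Answer: 5106 422 422 5106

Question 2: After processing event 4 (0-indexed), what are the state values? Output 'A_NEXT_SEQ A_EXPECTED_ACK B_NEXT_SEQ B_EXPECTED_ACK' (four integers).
After event 0: A_seq=5000 A_ack=117 B_seq=117 B_ack=5000
After event 1: A_seq=5000 A_ack=139 B_seq=139 B_ack=5000
After event 2: A_seq=5000 A_ack=139 B_seq=312 B_ack=5000
After event 3: A_seq=5000 A_ack=139 B_seq=422 B_ack=5000
After event 4: A_seq=5000 A_ack=422 B_seq=422 B_ack=5000

5000 422 422 5000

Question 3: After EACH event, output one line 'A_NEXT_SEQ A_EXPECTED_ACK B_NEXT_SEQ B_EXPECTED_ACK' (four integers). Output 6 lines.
5000 117 117 5000
5000 139 139 5000
5000 139 312 5000
5000 139 422 5000
5000 422 422 5000
5106 422 422 5106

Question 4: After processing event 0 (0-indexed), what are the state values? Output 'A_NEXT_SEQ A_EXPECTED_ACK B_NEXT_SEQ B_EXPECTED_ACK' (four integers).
After event 0: A_seq=5000 A_ack=117 B_seq=117 B_ack=5000

5000 117 117 5000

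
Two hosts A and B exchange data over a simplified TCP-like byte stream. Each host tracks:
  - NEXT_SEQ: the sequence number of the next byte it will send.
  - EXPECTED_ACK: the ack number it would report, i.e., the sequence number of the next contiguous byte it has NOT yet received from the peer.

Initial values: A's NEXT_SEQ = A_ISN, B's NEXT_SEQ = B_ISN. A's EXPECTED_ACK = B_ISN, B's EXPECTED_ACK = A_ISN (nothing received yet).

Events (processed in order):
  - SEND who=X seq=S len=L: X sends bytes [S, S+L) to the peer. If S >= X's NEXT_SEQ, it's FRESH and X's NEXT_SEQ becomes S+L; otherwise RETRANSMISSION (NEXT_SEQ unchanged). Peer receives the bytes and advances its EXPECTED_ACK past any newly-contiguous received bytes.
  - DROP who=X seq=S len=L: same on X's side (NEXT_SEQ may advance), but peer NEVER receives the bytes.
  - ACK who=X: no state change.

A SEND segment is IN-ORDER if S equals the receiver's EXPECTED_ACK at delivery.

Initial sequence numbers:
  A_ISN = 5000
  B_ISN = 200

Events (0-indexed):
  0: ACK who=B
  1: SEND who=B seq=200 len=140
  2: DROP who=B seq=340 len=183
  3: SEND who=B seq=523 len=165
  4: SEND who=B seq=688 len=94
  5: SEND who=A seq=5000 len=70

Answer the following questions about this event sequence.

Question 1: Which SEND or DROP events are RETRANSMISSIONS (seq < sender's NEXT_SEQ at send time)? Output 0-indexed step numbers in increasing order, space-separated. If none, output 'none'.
Answer: none

Derivation:
Step 1: SEND seq=200 -> fresh
Step 2: DROP seq=340 -> fresh
Step 3: SEND seq=523 -> fresh
Step 4: SEND seq=688 -> fresh
Step 5: SEND seq=5000 -> fresh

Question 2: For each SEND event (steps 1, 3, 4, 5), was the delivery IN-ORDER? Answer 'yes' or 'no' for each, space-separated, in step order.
Answer: yes no no yes

Derivation:
Step 1: SEND seq=200 -> in-order
Step 3: SEND seq=523 -> out-of-order
Step 4: SEND seq=688 -> out-of-order
Step 5: SEND seq=5000 -> in-order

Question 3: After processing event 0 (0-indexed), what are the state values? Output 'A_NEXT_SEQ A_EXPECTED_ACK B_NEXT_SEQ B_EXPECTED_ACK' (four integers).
After event 0: A_seq=5000 A_ack=200 B_seq=200 B_ack=5000

5000 200 200 5000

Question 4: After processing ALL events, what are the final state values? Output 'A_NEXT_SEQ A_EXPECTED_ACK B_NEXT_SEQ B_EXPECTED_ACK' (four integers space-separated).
Answer: 5070 340 782 5070

Derivation:
After event 0: A_seq=5000 A_ack=200 B_seq=200 B_ack=5000
After event 1: A_seq=5000 A_ack=340 B_seq=340 B_ack=5000
After event 2: A_seq=5000 A_ack=340 B_seq=523 B_ack=5000
After event 3: A_seq=5000 A_ack=340 B_seq=688 B_ack=5000
After event 4: A_seq=5000 A_ack=340 B_seq=782 B_ack=5000
After event 5: A_seq=5070 A_ack=340 B_seq=782 B_ack=5070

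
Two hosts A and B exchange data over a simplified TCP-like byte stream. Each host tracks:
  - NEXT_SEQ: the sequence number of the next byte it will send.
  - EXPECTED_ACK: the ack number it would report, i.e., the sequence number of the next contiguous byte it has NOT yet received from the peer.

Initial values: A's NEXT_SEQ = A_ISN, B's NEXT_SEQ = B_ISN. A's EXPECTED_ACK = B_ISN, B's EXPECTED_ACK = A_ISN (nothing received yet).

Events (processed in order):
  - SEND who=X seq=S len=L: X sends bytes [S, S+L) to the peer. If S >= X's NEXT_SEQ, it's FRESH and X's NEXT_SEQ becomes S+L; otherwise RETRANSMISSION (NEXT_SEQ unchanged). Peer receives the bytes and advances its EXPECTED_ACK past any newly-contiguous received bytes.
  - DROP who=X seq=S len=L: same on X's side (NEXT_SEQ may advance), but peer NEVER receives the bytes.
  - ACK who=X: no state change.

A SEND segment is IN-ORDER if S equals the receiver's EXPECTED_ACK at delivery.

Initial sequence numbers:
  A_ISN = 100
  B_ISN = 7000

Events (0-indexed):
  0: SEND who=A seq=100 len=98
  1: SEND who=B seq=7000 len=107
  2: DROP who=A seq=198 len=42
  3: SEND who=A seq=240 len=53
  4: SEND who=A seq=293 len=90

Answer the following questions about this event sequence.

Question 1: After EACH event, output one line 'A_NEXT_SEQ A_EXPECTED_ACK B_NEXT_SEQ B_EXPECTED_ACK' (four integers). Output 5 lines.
198 7000 7000 198
198 7107 7107 198
240 7107 7107 198
293 7107 7107 198
383 7107 7107 198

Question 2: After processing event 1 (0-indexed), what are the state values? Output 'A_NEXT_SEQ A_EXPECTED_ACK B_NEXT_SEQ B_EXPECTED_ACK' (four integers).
After event 0: A_seq=198 A_ack=7000 B_seq=7000 B_ack=198
After event 1: A_seq=198 A_ack=7107 B_seq=7107 B_ack=198

198 7107 7107 198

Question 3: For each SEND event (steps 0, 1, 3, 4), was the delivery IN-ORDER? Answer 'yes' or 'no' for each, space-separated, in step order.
Answer: yes yes no no

Derivation:
Step 0: SEND seq=100 -> in-order
Step 1: SEND seq=7000 -> in-order
Step 3: SEND seq=240 -> out-of-order
Step 4: SEND seq=293 -> out-of-order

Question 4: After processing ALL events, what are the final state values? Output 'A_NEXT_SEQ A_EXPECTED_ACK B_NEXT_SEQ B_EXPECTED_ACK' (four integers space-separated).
Answer: 383 7107 7107 198

Derivation:
After event 0: A_seq=198 A_ack=7000 B_seq=7000 B_ack=198
After event 1: A_seq=198 A_ack=7107 B_seq=7107 B_ack=198
After event 2: A_seq=240 A_ack=7107 B_seq=7107 B_ack=198
After event 3: A_seq=293 A_ack=7107 B_seq=7107 B_ack=198
After event 4: A_seq=383 A_ack=7107 B_seq=7107 B_ack=198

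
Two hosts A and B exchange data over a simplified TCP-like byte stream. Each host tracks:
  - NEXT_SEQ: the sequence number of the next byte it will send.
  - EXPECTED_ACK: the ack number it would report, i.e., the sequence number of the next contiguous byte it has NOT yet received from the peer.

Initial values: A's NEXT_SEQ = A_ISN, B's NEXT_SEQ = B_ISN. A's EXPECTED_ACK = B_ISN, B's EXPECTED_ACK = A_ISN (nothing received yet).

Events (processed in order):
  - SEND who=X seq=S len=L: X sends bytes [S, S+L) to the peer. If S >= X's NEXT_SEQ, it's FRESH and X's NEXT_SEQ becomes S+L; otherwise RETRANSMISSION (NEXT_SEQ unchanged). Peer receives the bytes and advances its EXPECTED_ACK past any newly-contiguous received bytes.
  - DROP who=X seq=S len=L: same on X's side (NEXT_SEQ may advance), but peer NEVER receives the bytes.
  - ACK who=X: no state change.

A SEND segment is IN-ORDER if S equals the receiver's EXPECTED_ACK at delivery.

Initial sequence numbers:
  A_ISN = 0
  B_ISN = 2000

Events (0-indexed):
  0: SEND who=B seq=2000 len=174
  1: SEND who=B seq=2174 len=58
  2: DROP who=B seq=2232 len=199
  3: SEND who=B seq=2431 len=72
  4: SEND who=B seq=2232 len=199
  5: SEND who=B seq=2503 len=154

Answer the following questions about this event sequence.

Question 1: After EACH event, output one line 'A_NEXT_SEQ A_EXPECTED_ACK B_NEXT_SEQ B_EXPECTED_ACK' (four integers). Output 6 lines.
0 2174 2174 0
0 2232 2232 0
0 2232 2431 0
0 2232 2503 0
0 2503 2503 0
0 2657 2657 0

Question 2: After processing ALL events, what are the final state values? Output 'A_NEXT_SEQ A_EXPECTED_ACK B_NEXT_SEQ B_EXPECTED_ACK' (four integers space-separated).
After event 0: A_seq=0 A_ack=2174 B_seq=2174 B_ack=0
After event 1: A_seq=0 A_ack=2232 B_seq=2232 B_ack=0
After event 2: A_seq=0 A_ack=2232 B_seq=2431 B_ack=0
After event 3: A_seq=0 A_ack=2232 B_seq=2503 B_ack=0
After event 4: A_seq=0 A_ack=2503 B_seq=2503 B_ack=0
After event 5: A_seq=0 A_ack=2657 B_seq=2657 B_ack=0

Answer: 0 2657 2657 0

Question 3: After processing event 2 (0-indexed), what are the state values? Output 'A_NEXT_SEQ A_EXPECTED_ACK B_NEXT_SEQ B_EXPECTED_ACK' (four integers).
After event 0: A_seq=0 A_ack=2174 B_seq=2174 B_ack=0
After event 1: A_seq=0 A_ack=2232 B_seq=2232 B_ack=0
After event 2: A_seq=0 A_ack=2232 B_seq=2431 B_ack=0

0 2232 2431 0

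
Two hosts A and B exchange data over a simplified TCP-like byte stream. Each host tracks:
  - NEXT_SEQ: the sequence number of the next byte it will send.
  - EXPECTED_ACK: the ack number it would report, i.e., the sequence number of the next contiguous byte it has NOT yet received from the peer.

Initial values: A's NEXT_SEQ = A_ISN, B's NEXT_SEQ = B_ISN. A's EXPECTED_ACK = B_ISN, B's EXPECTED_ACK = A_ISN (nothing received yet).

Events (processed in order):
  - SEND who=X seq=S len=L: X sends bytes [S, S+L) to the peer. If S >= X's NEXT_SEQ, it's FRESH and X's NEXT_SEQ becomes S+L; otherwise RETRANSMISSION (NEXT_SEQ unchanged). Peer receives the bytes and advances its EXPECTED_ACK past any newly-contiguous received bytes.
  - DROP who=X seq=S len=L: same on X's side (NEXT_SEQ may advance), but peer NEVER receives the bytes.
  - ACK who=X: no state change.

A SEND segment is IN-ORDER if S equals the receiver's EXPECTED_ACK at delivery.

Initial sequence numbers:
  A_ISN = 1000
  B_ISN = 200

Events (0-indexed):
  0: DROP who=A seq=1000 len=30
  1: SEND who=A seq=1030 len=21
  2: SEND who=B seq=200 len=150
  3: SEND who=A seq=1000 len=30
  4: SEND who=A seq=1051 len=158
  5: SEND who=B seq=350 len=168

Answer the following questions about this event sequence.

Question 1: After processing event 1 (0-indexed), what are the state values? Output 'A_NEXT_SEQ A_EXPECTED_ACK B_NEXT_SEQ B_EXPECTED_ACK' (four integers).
After event 0: A_seq=1030 A_ack=200 B_seq=200 B_ack=1000
After event 1: A_seq=1051 A_ack=200 B_seq=200 B_ack=1000

1051 200 200 1000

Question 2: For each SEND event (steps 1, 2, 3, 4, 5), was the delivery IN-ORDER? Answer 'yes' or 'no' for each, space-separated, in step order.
Answer: no yes yes yes yes

Derivation:
Step 1: SEND seq=1030 -> out-of-order
Step 2: SEND seq=200 -> in-order
Step 3: SEND seq=1000 -> in-order
Step 4: SEND seq=1051 -> in-order
Step 5: SEND seq=350 -> in-order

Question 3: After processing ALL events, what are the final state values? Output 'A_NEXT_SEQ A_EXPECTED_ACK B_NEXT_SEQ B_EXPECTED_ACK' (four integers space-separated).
Answer: 1209 518 518 1209

Derivation:
After event 0: A_seq=1030 A_ack=200 B_seq=200 B_ack=1000
After event 1: A_seq=1051 A_ack=200 B_seq=200 B_ack=1000
After event 2: A_seq=1051 A_ack=350 B_seq=350 B_ack=1000
After event 3: A_seq=1051 A_ack=350 B_seq=350 B_ack=1051
After event 4: A_seq=1209 A_ack=350 B_seq=350 B_ack=1209
After event 5: A_seq=1209 A_ack=518 B_seq=518 B_ack=1209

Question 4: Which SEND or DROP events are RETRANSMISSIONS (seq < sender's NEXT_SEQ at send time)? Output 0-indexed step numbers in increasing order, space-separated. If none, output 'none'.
Answer: 3

Derivation:
Step 0: DROP seq=1000 -> fresh
Step 1: SEND seq=1030 -> fresh
Step 2: SEND seq=200 -> fresh
Step 3: SEND seq=1000 -> retransmit
Step 4: SEND seq=1051 -> fresh
Step 5: SEND seq=350 -> fresh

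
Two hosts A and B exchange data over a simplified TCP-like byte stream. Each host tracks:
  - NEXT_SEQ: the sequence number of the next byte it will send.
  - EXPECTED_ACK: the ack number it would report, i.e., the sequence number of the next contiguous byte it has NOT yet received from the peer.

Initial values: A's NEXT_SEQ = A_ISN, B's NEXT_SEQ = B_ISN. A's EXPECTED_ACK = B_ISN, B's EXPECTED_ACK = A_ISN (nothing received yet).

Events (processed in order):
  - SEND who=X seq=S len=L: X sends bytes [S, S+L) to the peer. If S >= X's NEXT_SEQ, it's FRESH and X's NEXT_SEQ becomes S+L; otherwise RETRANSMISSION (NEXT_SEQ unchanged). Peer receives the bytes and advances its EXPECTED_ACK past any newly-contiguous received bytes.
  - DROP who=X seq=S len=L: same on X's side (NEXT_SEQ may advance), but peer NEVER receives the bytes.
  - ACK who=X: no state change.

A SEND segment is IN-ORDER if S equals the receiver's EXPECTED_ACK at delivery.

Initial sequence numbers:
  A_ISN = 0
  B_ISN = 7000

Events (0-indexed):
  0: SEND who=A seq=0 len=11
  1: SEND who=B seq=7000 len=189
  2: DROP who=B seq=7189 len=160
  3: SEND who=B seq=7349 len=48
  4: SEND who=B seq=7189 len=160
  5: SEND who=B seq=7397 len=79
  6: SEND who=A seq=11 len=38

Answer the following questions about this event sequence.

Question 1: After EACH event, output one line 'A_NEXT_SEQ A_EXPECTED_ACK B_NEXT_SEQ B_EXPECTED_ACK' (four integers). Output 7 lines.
11 7000 7000 11
11 7189 7189 11
11 7189 7349 11
11 7189 7397 11
11 7397 7397 11
11 7476 7476 11
49 7476 7476 49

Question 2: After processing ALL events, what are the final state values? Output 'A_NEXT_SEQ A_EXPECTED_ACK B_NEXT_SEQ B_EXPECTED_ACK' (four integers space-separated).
Answer: 49 7476 7476 49

Derivation:
After event 0: A_seq=11 A_ack=7000 B_seq=7000 B_ack=11
After event 1: A_seq=11 A_ack=7189 B_seq=7189 B_ack=11
After event 2: A_seq=11 A_ack=7189 B_seq=7349 B_ack=11
After event 3: A_seq=11 A_ack=7189 B_seq=7397 B_ack=11
After event 4: A_seq=11 A_ack=7397 B_seq=7397 B_ack=11
After event 5: A_seq=11 A_ack=7476 B_seq=7476 B_ack=11
After event 6: A_seq=49 A_ack=7476 B_seq=7476 B_ack=49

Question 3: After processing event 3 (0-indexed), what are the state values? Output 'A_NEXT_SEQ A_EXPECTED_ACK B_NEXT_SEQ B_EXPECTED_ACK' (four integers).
After event 0: A_seq=11 A_ack=7000 B_seq=7000 B_ack=11
After event 1: A_seq=11 A_ack=7189 B_seq=7189 B_ack=11
After event 2: A_seq=11 A_ack=7189 B_seq=7349 B_ack=11
After event 3: A_seq=11 A_ack=7189 B_seq=7397 B_ack=11

11 7189 7397 11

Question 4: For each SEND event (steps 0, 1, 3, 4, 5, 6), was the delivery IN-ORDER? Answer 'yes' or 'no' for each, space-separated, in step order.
Answer: yes yes no yes yes yes

Derivation:
Step 0: SEND seq=0 -> in-order
Step 1: SEND seq=7000 -> in-order
Step 3: SEND seq=7349 -> out-of-order
Step 4: SEND seq=7189 -> in-order
Step 5: SEND seq=7397 -> in-order
Step 6: SEND seq=11 -> in-order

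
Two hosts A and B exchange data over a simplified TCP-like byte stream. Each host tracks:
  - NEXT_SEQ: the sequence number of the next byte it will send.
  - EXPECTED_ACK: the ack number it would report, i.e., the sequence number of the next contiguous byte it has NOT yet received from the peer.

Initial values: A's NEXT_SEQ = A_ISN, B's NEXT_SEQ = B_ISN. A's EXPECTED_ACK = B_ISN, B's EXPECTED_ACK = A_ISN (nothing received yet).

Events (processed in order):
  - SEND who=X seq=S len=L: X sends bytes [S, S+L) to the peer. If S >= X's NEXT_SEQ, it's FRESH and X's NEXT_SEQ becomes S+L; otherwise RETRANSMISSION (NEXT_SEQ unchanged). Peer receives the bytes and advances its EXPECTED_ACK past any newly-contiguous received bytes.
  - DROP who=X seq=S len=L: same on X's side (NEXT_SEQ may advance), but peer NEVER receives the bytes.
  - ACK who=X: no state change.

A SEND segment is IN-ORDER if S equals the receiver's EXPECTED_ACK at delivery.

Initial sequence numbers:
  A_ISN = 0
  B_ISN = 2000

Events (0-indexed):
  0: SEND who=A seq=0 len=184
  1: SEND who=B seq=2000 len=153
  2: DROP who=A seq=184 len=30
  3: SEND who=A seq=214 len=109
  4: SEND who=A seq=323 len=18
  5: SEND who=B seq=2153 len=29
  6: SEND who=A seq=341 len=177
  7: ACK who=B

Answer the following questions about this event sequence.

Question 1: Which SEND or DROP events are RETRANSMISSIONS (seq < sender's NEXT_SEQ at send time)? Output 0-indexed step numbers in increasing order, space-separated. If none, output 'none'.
Answer: none

Derivation:
Step 0: SEND seq=0 -> fresh
Step 1: SEND seq=2000 -> fresh
Step 2: DROP seq=184 -> fresh
Step 3: SEND seq=214 -> fresh
Step 4: SEND seq=323 -> fresh
Step 5: SEND seq=2153 -> fresh
Step 6: SEND seq=341 -> fresh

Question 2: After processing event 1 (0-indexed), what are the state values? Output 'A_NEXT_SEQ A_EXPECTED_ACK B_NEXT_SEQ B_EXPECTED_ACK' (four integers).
After event 0: A_seq=184 A_ack=2000 B_seq=2000 B_ack=184
After event 1: A_seq=184 A_ack=2153 B_seq=2153 B_ack=184

184 2153 2153 184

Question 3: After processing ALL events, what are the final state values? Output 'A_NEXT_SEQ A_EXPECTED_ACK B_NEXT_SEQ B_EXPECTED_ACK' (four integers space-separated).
After event 0: A_seq=184 A_ack=2000 B_seq=2000 B_ack=184
After event 1: A_seq=184 A_ack=2153 B_seq=2153 B_ack=184
After event 2: A_seq=214 A_ack=2153 B_seq=2153 B_ack=184
After event 3: A_seq=323 A_ack=2153 B_seq=2153 B_ack=184
After event 4: A_seq=341 A_ack=2153 B_seq=2153 B_ack=184
After event 5: A_seq=341 A_ack=2182 B_seq=2182 B_ack=184
After event 6: A_seq=518 A_ack=2182 B_seq=2182 B_ack=184
After event 7: A_seq=518 A_ack=2182 B_seq=2182 B_ack=184

Answer: 518 2182 2182 184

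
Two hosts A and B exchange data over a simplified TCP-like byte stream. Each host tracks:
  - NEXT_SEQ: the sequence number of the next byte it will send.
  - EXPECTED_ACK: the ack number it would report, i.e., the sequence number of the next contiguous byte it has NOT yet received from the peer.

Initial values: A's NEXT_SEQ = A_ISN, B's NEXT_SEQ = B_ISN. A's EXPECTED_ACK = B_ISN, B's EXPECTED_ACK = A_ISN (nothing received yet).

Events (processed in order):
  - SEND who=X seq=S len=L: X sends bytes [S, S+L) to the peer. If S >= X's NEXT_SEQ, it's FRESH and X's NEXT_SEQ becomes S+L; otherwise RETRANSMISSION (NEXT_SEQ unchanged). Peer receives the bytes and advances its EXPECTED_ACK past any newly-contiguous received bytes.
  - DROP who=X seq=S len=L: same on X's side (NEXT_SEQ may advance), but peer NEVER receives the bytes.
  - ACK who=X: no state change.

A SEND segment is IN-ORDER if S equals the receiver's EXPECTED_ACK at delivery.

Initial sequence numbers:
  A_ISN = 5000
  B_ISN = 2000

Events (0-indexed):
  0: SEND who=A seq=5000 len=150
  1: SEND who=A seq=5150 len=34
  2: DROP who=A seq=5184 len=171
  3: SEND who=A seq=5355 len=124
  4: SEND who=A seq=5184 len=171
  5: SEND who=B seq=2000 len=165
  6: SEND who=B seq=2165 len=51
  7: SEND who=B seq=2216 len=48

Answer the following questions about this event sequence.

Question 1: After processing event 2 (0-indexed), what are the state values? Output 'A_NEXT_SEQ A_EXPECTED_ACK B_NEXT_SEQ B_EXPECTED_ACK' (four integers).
After event 0: A_seq=5150 A_ack=2000 B_seq=2000 B_ack=5150
After event 1: A_seq=5184 A_ack=2000 B_seq=2000 B_ack=5184
After event 2: A_seq=5355 A_ack=2000 B_seq=2000 B_ack=5184

5355 2000 2000 5184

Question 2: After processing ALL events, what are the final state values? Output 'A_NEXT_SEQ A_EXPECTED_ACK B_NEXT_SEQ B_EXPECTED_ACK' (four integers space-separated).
Answer: 5479 2264 2264 5479

Derivation:
After event 0: A_seq=5150 A_ack=2000 B_seq=2000 B_ack=5150
After event 1: A_seq=5184 A_ack=2000 B_seq=2000 B_ack=5184
After event 2: A_seq=5355 A_ack=2000 B_seq=2000 B_ack=5184
After event 3: A_seq=5479 A_ack=2000 B_seq=2000 B_ack=5184
After event 4: A_seq=5479 A_ack=2000 B_seq=2000 B_ack=5479
After event 5: A_seq=5479 A_ack=2165 B_seq=2165 B_ack=5479
After event 6: A_seq=5479 A_ack=2216 B_seq=2216 B_ack=5479
After event 7: A_seq=5479 A_ack=2264 B_seq=2264 B_ack=5479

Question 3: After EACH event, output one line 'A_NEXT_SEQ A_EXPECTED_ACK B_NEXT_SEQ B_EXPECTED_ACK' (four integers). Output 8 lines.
5150 2000 2000 5150
5184 2000 2000 5184
5355 2000 2000 5184
5479 2000 2000 5184
5479 2000 2000 5479
5479 2165 2165 5479
5479 2216 2216 5479
5479 2264 2264 5479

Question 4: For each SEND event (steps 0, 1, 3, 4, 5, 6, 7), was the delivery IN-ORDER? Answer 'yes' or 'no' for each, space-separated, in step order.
Step 0: SEND seq=5000 -> in-order
Step 1: SEND seq=5150 -> in-order
Step 3: SEND seq=5355 -> out-of-order
Step 4: SEND seq=5184 -> in-order
Step 5: SEND seq=2000 -> in-order
Step 6: SEND seq=2165 -> in-order
Step 7: SEND seq=2216 -> in-order

Answer: yes yes no yes yes yes yes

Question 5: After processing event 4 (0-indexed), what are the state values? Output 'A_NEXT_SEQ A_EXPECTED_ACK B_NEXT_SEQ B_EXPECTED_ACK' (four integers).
After event 0: A_seq=5150 A_ack=2000 B_seq=2000 B_ack=5150
After event 1: A_seq=5184 A_ack=2000 B_seq=2000 B_ack=5184
After event 2: A_seq=5355 A_ack=2000 B_seq=2000 B_ack=5184
After event 3: A_seq=5479 A_ack=2000 B_seq=2000 B_ack=5184
After event 4: A_seq=5479 A_ack=2000 B_seq=2000 B_ack=5479

5479 2000 2000 5479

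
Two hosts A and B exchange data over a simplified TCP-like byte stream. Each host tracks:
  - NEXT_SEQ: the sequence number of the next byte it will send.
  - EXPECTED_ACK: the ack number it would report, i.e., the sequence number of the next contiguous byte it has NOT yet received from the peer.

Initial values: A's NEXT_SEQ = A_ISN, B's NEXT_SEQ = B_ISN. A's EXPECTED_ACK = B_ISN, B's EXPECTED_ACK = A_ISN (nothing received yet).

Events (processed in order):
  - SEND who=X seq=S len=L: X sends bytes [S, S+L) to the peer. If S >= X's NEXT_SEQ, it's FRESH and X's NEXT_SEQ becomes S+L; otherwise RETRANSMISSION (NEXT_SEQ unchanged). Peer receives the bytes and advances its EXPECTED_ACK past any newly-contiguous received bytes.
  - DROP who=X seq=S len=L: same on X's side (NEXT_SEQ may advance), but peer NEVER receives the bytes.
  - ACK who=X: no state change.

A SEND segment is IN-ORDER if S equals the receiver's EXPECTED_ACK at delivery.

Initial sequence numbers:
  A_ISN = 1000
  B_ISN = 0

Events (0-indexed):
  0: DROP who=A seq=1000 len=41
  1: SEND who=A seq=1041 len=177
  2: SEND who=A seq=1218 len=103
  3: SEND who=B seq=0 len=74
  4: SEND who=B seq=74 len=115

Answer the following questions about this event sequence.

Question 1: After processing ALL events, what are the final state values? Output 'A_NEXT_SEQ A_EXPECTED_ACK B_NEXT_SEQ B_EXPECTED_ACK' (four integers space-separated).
After event 0: A_seq=1041 A_ack=0 B_seq=0 B_ack=1000
After event 1: A_seq=1218 A_ack=0 B_seq=0 B_ack=1000
After event 2: A_seq=1321 A_ack=0 B_seq=0 B_ack=1000
After event 3: A_seq=1321 A_ack=74 B_seq=74 B_ack=1000
After event 4: A_seq=1321 A_ack=189 B_seq=189 B_ack=1000

Answer: 1321 189 189 1000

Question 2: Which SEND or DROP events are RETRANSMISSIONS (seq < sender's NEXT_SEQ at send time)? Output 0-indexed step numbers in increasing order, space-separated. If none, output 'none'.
Step 0: DROP seq=1000 -> fresh
Step 1: SEND seq=1041 -> fresh
Step 2: SEND seq=1218 -> fresh
Step 3: SEND seq=0 -> fresh
Step 4: SEND seq=74 -> fresh

Answer: none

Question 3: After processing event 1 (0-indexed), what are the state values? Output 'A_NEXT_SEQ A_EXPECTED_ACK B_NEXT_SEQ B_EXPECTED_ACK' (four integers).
After event 0: A_seq=1041 A_ack=0 B_seq=0 B_ack=1000
After event 1: A_seq=1218 A_ack=0 B_seq=0 B_ack=1000

1218 0 0 1000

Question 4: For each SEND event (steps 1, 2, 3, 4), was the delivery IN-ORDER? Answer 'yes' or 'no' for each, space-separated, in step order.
Step 1: SEND seq=1041 -> out-of-order
Step 2: SEND seq=1218 -> out-of-order
Step 3: SEND seq=0 -> in-order
Step 4: SEND seq=74 -> in-order

Answer: no no yes yes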